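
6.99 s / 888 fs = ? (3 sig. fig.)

(6.99) / (888e-15) = 0.007872e15

7870000000000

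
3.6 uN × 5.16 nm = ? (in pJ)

0.018576 pJ

3.6e-6 × 5.16e-9 = 18.576e-15 J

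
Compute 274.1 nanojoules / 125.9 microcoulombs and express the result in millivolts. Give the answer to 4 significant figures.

2.177 millivolts

(274.1 × 10⁻⁹) / (125.9 × 10⁻⁶) = 2.17712 × 10⁻³ V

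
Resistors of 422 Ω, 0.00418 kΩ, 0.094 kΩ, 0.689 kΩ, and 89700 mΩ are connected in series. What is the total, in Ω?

In Ω:
  422 Ω → 422
  0.00418 kΩ = 0.00418 × 10^3 Ω = 4.18
  0.094 kΩ = 0.094 × 10^3 Ω = 94
  0.689 kΩ = 0.689 × 10^3 Ω = 689
  89700 mΩ = 89700 × 10^-3 Ω = 89.7
Sum: 422 + 4.18 + 94 + 689 + 89.7 = 1298.88

1298.88 Ω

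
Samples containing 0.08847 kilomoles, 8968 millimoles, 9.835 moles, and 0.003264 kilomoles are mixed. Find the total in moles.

110.537 moles

In moles:
  0.08847 kilomoles = 0.08847 × 10^3 moles = 88.47
  8968 millimoles = 8968 × 10^-3 moles = 8.968
  9.835 moles → 9.835
  0.003264 kilomoles = 0.003264 × 10^3 moles = 3.264
Sum: 88.47 + 8.968 + 9.835 + 3.264 = 110.537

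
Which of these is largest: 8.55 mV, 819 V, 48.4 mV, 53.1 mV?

819 V

8.55 mV = 0.00855 V
819 V = 819 V
48.4 mV = 0.0484 V
53.1 mV = 0.0531 V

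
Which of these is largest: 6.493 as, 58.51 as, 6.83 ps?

6.83 ps

6.493 as = 0.000000000000000006493 s
58.51 as = 0.00000000000000005851 s
6.83 ps = 0.00000000000683 s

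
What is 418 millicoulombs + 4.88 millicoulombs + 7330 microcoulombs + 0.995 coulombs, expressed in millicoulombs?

1425.21 millicoulombs

In millicoulombs:
  418 millicoulombs → 418
  4.88 millicoulombs → 4.88
  7330 microcoulombs = 7330e-3 millicoulombs = 7.33
  0.995 coulombs = 0.995e3 millicoulombs = 995
Sum: 418 + 4.88 + 7.33 + 995 = 1425.21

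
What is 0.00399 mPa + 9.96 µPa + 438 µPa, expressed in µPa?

In µPa:
  0.00399 mPa = 0.00399e3 µPa = 3.99
  9.96 µPa → 9.96
  438 µPa → 438
Sum: 3.99 + 9.96 + 438 = 451.95

451.95 µPa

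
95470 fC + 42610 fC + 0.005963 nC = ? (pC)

144.043 pC

In pC:
  95470 fC = 95470 × 10^-3 pC = 95.47
  42610 fC = 42610 × 10^-3 pC = 42.61
  0.005963 nC = 0.005963 × 10^3 pC = 5.963
Sum: 95.47 + 42.61 + 5.963 = 144.043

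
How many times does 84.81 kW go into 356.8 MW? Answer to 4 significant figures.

(356.8e6) / (84.81e3) = 4.2071e3

4207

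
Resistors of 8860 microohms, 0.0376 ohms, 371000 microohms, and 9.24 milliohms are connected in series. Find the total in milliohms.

In milliohms:
  8860 microohms = 8860 × 10^-3 milliohms = 8.86
  0.0376 ohms = 0.0376 × 10^3 milliohms = 37.6
  371000 microohms = 371000 × 10^-3 milliohms = 371
  9.24 milliohms → 9.24
Sum: 8.86 + 37.6 + 371 + 9.24 = 426.7

426.7 milliohms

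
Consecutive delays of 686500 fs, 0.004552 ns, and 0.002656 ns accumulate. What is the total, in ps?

693.708 ps

In ps:
  686500 fs = 686500e-3 ps = 686.5
  0.004552 ns = 0.004552e3 ps = 4.552
  0.002656 ns = 0.002656e3 ps = 2.656
Sum: 686.5 + 4.552 + 2.656 = 693.708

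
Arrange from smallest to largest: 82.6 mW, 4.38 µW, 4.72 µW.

82.6 mW = 0.0826 W
4.38 µW = 0.00000438 W
4.72 µW = 0.00000472 W

4.38 µW < 4.72 µW < 82.6 mW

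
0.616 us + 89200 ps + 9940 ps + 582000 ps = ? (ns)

In ns:
  0.616 us = 0.616 × 10^3 ns = 616
  89200 ps = 89200 × 10^-3 ns = 89.2
  9940 ps = 9940 × 10^-3 ns = 9.94
  582000 ps = 582000 × 10^-3 ns = 582
Sum: 616 + 89.2 + 9.94 + 582 = 1297.14

1297.14 ns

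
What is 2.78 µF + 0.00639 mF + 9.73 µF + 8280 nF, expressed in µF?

27.18 µF

In µF:
  2.78 µF → 2.78
  0.00639 mF = 0.00639e3 µF = 6.39
  9.73 µF → 9.73
  8280 nF = 8280e-3 µF = 8.28
Sum: 2.78 + 6.39 + 9.73 + 8.28 = 27.18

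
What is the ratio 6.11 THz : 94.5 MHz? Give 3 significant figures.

(6.11 × 10^12) / (94.5 × 10^6) = 0.06466 × 10^6

64700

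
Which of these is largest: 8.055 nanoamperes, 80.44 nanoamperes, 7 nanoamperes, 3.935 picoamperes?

8.055 nanoamperes = 0.000000008055 amperes
80.44 nanoamperes = 0.00000008044 amperes
7 nanoamperes = 0.000000007 amperes
3.935 picoamperes = 0.000000000003935 amperes

80.44 nanoamperes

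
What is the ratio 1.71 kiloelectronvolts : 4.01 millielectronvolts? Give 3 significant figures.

426000

(1.71e3) / (4.01e-3) = 0.4264e6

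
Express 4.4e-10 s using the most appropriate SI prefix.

= 440e-12 s; 1e-12 is pico.

440 ps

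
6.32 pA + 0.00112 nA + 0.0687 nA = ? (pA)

76.14 pA

In pA:
  6.32 pA → 6.32
  0.00112 nA = 0.00112 × 10³ pA = 1.12
  0.0687 nA = 0.0687 × 10³ pA = 68.7
Sum: 6.32 + 1.12 + 68.7 = 76.14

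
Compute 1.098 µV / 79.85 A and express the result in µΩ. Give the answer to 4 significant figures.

(1.098e-6) / (79.85) = 0.0137508e-6 Ω

0.01375 µΩ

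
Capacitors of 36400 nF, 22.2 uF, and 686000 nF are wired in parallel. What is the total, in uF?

744.6 uF

In uF:
  36400 nF = 36400e-3 uF = 36.4
  22.2 uF → 22.2
  686000 nF = 686000e-3 uF = 686
Sum: 36.4 + 22.2 + 686 = 744.6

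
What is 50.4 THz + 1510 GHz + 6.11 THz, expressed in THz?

58.02 THz

In THz:
  50.4 THz → 50.4
  1510 GHz = 1510 × 10^-3 THz = 1.51
  6.11 THz → 6.11
Sum: 50.4 + 1.51 + 6.11 = 58.02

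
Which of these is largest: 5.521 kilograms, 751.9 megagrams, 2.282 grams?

5.521 kilograms = 5521 grams
751.9 megagrams = 751900000 grams
2.282 grams = 2.282 grams

751.9 megagrams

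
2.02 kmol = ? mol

2020 mol

kilo = 10^3, (no prefix) = 10^0; factor is 10^3.
2.02 × 10^3 = 2020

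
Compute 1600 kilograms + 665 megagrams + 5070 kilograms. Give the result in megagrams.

671.67 megagrams

In megagrams:
  1600 kilograms = 1600 × 10⁻³ megagrams = 1.6
  665 megagrams → 665
  5070 kilograms = 5070 × 10⁻³ megagrams = 5.07
Sum: 1.6 + 665 + 5.07 = 671.67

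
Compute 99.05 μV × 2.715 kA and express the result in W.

99.05 × 10⁻⁶ × 2.715 × 10³ = 268.92075 × 10⁻³ W

0.26892075 W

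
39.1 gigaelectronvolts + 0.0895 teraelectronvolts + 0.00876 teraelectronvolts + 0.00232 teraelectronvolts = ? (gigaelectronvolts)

139.68 gigaelectronvolts

In gigaelectronvolts:
  39.1 gigaelectronvolts → 39.1
  0.0895 teraelectronvolts = 0.0895e3 gigaelectronvolts = 89.5
  0.00876 teraelectronvolts = 0.00876e3 gigaelectronvolts = 8.76
  0.00232 teraelectronvolts = 0.00232e3 gigaelectronvolts = 2.32
Sum: 39.1 + 89.5 + 8.76 + 2.32 = 139.68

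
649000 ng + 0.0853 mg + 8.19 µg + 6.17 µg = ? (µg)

748.66 µg

In µg:
  649000 ng = 649000 × 10^-3 µg = 649
  0.0853 mg = 0.0853 × 10^3 µg = 85.3
  8.19 µg → 8.19
  6.17 µg → 6.17
Sum: 649 + 85.3 + 8.19 + 6.17 = 748.66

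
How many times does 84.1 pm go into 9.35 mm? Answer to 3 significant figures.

(9.35 × 10^-3) / (84.1 × 10^-12) = 0.1112 × 10^9

111000000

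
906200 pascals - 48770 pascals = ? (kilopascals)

In kilopascals:
  906200 pascals = 906200e-3 kilopascals = 906.2
  48770 pascals = 48770e-3 kilopascals = 48.77
Difference: 906.2 - 48.77 = 857.43

857.43 kilopascals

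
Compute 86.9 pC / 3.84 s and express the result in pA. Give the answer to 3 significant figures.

(86.9 × 10^-12) / (3.84) = 22.63 × 10^-12 A

22.6 pA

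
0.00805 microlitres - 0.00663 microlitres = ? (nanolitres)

In nanolitres:
  0.00805 microlitres = 0.00805e3 nanolitres = 8.05
  0.00663 microlitres = 0.00663e3 nanolitres = 6.63
Difference: 8.05 - 6.63 = 1.42

1.42 nanolitres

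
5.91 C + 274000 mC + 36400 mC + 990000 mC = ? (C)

1306.31 C

In C:
  5.91 C → 5.91
  274000 mC = 274000 × 10^-3 C = 274
  36400 mC = 36400 × 10^-3 C = 36.4
  990000 mC = 990000 × 10^-3 C = 990
Sum: 5.91 + 274 + 36.4 + 990 = 1306.31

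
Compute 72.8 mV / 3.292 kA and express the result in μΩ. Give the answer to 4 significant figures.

22.11 μΩ

(72.8 × 10⁻³) / (3.292 × 10³) = 22.1142 × 10⁻⁶ Ω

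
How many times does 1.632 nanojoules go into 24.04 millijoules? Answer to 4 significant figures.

14730000

(24.04 × 10⁻³) / (1.632 × 10⁻⁹) = 14.73 × 10⁶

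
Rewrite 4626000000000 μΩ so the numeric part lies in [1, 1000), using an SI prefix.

= 4.626 × 10⁶ Ω; 10⁶ is mega.

4.626 MΩ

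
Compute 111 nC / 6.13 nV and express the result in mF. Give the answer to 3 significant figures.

(111e-9) / (6.13e-9) = 18.108 F

18100 mF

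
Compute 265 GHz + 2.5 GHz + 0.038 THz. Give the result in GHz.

305.5 GHz

In GHz:
  265 GHz → 265
  2.5 GHz → 2.5
  0.038 THz = 0.038e3 GHz = 38
Sum: 265 + 2.5 + 38 = 305.5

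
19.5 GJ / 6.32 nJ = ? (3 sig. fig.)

3090000000000000000

(19.5 × 10^9) / (6.32 × 10^-9) = 3.085 × 10^18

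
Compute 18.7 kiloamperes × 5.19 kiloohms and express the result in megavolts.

97.053 megavolts

18.7 × 10³ × 5.19 × 10³ = 97.053 × 10⁶ V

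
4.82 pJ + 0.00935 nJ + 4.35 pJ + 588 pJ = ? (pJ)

In pJ:
  4.82 pJ → 4.82
  0.00935 nJ = 0.00935 × 10³ pJ = 9.35
  4.35 pJ → 4.35
  588 pJ → 588
Sum: 4.82 + 9.35 + 4.35 + 588 = 606.52

606.52 pJ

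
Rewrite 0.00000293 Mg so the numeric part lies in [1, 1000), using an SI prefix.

2.93 g

= 2.93 g; mantissa already in [1, 1000).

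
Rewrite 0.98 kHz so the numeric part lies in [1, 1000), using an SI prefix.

= 980 Hz; mantissa already in [1, 1000).

980 Hz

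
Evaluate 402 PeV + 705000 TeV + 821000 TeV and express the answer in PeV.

1928 PeV

In PeV:
  402 PeV → 402
  705000 TeV = 705000 × 10^-3 PeV = 705
  821000 TeV = 821000 × 10^-3 PeV = 821
Sum: 402 + 705 + 821 = 1928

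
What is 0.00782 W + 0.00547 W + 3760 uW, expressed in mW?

17.05 mW

In mW:
  0.00782 W = 0.00782e3 mW = 7.82
  0.00547 W = 0.00547e3 mW = 5.47
  3760 uW = 3760e-3 mW = 3.76
Sum: 7.82 + 5.47 + 3.76 = 17.05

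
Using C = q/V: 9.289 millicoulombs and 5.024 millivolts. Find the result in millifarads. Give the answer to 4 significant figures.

(9.289 × 10⁻³) / (5.024 × 10⁻³) = 1.84893 F

1849 millifarads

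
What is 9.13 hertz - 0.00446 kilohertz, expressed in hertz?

In hertz:
  9.13 hertz → 9.13
  0.00446 kilohertz = 0.00446e3 hertz = 4.46
Difference: 9.13 - 4.46 = 4.67

4.67 hertz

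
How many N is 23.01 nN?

0.00000002301 N

nano = 10⁻⁹, (no prefix) = 10⁰; factor is 10⁻⁹.
23.01 × 10⁻⁹ = 0.00000002301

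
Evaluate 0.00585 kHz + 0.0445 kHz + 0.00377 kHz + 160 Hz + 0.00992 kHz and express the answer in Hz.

In Hz:
  0.00585 kHz = 0.00585 × 10^3 Hz = 5.85
  0.0445 kHz = 0.0445 × 10^3 Hz = 44.5
  0.00377 kHz = 0.00377 × 10^3 Hz = 3.77
  160 Hz → 160
  0.00992 kHz = 0.00992 × 10^3 Hz = 9.92
Sum: 5.85 + 44.5 + 3.77 + 160 + 9.92 = 224.04

224.04 Hz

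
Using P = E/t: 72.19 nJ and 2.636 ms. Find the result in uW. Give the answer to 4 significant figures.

27.39 uW

(72.19 × 10^-9) / (2.636 × 10^-3) = 27.3862 × 10^-6 W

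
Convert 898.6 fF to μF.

femto = 10⁻¹⁵, micro = 10⁻⁶; factor is 10⁻⁹.
898.6 × 10⁻⁹ = 0.0000008986

0.0000008986 μF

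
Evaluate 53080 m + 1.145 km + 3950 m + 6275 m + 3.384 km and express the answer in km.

67.834 km

In km:
  53080 m = 53080e-3 km = 53.08
  1.145 km → 1.145
  3950 m = 3950e-3 km = 3.95
  6275 m = 6275e-3 km = 6.275
  3.384 km → 3.384
Sum: 53.08 + 1.145 + 3.95 + 6.275 + 3.384 = 67.834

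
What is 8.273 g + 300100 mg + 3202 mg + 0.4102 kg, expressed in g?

721.775 g

In g:
  8.273 g → 8.273
  300100 mg = 300100e-3 g = 300.1
  3202 mg = 3202e-3 g = 3.202
  0.4102 kg = 0.4102e3 g = 410.2
Sum: 8.273 + 300.1 + 3.202 + 410.2 = 721.775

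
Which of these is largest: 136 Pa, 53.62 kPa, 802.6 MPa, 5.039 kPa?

136 Pa = 136 Pa
53.62 kPa = 53620 Pa
802.6 MPa = 802600000 Pa
5.039 kPa = 5039 Pa

802.6 MPa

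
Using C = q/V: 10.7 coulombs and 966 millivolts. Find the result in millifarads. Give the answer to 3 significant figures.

11100 millifarads

(10.7) / (966 × 10⁻³) = 0.011077 × 10³ F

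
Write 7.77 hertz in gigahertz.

0.00000000777 gigahertz

(no prefix) = 10⁰, giga = 10⁹; factor is 10⁻⁹.
7.77 × 10⁻⁹ = 0.00000000777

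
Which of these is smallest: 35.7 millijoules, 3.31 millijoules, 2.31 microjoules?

35.7 millijoules = 0.0357 joules
3.31 millijoules = 0.00331 joules
2.31 microjoules = 0.00000231 joules

2.31 microjoules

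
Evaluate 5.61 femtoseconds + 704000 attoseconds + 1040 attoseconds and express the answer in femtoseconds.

710.65 femtoseconds

In femtoseconds:
  5.61 femtoseconds → 5.61
  704000 attoseconds = 704000 × 10^-3 femtoseconds = 704
  1040 attoseconds = 1040 × 10^-3 femtoseconds = 1.04
Sum: 5.61 + 704 + 1.04 = 710.65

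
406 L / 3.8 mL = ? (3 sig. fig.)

107000

(406) / (3.8e-3) = 106.8e3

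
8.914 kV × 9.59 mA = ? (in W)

85.48526 W

8.914e3 × 9.59e-3 = 85.48526 W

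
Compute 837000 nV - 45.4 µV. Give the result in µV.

791.6 µV

In µV:
  837000 nV = 837000e-3 µV = 837
  45.4 µV → 45.4
Difference: 837 - 45.4 = 791.6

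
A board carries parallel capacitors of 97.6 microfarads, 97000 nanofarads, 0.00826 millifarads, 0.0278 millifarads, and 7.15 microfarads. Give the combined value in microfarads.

In microfarads:
  97.6 microfarads → 97.6
  97000 nanofarads = 97000 × 10^-3 microfarads = 97
  0.00826 millifarads = 0.00826 × 10^3 microfarads = 8.26
  0.0278 millifarads = 0.0278 × 10^3 microfarads = 27.8
  7.15 microfarads → 7.15
Sum: 97.6 + 97 + 8.26 + 27.8 + 7.15 = 237.81

237.81 microfarads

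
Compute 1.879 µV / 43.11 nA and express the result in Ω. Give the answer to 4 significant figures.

43.59 Ω

(1.879 × 10⁻⁶) / (43.11 × 10⁻⁹) = 0.0435862 × 10³ Ω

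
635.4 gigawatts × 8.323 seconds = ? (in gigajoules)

635.4e9 × 8.323 = 5288.4342e9 J

5288.4342 gigajoules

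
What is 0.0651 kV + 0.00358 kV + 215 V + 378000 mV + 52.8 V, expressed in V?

In V:
  0.0651 kV = 0.0651 × 10³ V = 65.1
  0.00358 kV = 0.00358 × 10³ V = 3.58
  215 V → 215
  378000 mV = 378000 × 10⁻³ V = 378
  52.8 V → 52.8
Sum: 65.1 + 3.58 + 215 + 378 + 52.8 = 714.48

714.48 V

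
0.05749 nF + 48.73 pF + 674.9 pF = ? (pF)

In pF:
  0.05749 nF = 0.05749 × 10^3 pF = 57.49
  48.73 pF → 48.73
  674.9 pF → 674.9
Sum: 57.49 + 48.73 + 674.9 = 781.12

781.12 pF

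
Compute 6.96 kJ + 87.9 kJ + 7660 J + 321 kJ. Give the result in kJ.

423.52 kJ

In kJ:
  6.96 kJ → 6.96
  87.9 kJ → 87.9
  7660 J = 7660 × 10⁻³ kJ = 7.66
  321 kJ → 321
Sum: 6.96 + 87.9 + 7.66 + 321 = 423.52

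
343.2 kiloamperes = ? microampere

kilo = 1e3, micro = 1e-6; factor is 1e9.
343.2 × 1e9 = 343200000000

343200000000 microamperes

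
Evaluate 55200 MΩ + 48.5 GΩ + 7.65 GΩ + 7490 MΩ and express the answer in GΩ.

118.84 GΩ

In GΩ:
  55200 MΩ = 55200 × 10^-3 GΩ = 55.2
  48.5 GΩ → 48.5
  7.65 GΩ → 7.65
  7490 MΩ = 7490 × 10^-3 GΩ = 7.49
Sum: 55.2 + 48.5 + 7.65 + 7.49 = 118.84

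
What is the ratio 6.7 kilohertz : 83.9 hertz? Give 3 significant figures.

79.9

(6.7 × 10³) / (83.9) = 0.07986 × 10³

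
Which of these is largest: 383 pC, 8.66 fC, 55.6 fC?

383 pC

383 pC = 0.000000000383 C
8.66 fC = 0.00000000000000866 C
55.6 fC = 0.0000000000000556 C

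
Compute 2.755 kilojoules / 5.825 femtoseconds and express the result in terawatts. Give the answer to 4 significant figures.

473000 terawatts

(2.755 × 10^3) / (5.825 × 10^-15) = 0.472961 × 10^18 W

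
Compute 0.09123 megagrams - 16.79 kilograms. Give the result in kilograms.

In kilograms:
  0.09123 megagrams = 0.09123 × 10^3 kilograms = 91.23
  16.79 kilograms → 16.79
Difference: 91.23 - 16.79 = 74.44

74.44 kilograms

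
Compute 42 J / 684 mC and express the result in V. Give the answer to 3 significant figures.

(42) / (684 × 10^-3) = 0.061404 × 10^3 V

61.4 V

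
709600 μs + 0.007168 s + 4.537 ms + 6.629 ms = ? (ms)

727.934 ms

In ms:
  709600 μs = 709600 × 10⁻³ ms = 709.6
  0.007168 s = 0.007168 × 10³ ms = 7.168
  4.537 ms → 4.537
  6.629 ms → 6.629
Sum: 709.6 + 7.168 + 4.537 + 6.629 = 727.934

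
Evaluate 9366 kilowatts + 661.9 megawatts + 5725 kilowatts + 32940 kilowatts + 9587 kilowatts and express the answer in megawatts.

In megawatts:
  9366 kilowatts = 9366 × 10⁻³ megawatts = 9.366
  661.9 megawatts → 661.9
  5725 kilowatts = 5725 × 10⁻³ megawatts = 5.725
  32940 kilowatts = 32940 × 10⁻³ megawatts = 32.94
  9587 kilowatts = 9587 × 10⁻³ megawatts = 9.587
Sum: 9.366 + 661.9 + 5.725 + 32.94 + 9.587 = 719.518

719.518 megawatts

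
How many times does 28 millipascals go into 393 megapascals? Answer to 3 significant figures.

14000000000

(393 × 10^6) / (28 × 10^-3) = 14.04 × 10^9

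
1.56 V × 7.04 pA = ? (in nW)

1.56 × 7.04e-12 = 10.9824e-12 W

0.0109824 nW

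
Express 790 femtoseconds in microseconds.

0.00000079 microseconds

femto = 10^-15, micro = 10^-6; factor is 10^-9.
790 × 10^-9 = 0.00000079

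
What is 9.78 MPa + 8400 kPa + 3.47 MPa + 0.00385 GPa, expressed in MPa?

In MPa:
  9.78 MPa → 9.78
  8400 kPa = 8400 × 10^-3 MPa = 8.4
  3.47 MPa → 3.47
  0.00385 GPa = 0.00385 × 10^3 MPa = 3.85
Sum: 9.78 + 8.4 + 3.47 + 3.85 = 25.5

25.5 MPa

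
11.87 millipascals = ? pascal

0.01187 pascals

milli = 10^-3, (no prefix) = 10^0; factor is 10^-3.
11.87 × 10^-3 = 0.01187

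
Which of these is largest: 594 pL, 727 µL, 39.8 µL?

594 pL = 0.000000000594 L
727 µL = 0.000727 L
39.8 µL = 0.0000398 L

727 µL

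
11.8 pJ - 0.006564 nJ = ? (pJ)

In pJ:
  11.8 pJ → 11.8
  0.006564 nJ = 0.006564 × 10^3 pJ = 6.564
Difference: 11.8 - 6.564 = 5.236

5.236 pJ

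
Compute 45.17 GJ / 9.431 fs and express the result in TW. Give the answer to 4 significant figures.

(45.17 × 10⁹) / (9.431 × 10⁻¹⁵) = 4.78952 × 10²⁴ W

4790000000000 TW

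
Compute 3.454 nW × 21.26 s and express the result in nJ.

73.43204 nJ

3.454 × 10^-9 × 21.26 = 73.43204 × 10^-9 J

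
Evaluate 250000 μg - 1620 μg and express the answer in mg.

248.38 mg

In mg:
  250000 μg = 250000e-3 mg = 250
  1620 μg = 1620e-3 mg = 1.62
Difference: 250 - 1.62 = 248.38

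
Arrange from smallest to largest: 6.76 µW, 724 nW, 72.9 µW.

724 nW < 6.76 µW < 72.9 µW

6.76 µW = 0.00000676 W
724 nW = 0.000000724 W
72.9 µW = 0.0000729 W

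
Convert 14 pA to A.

pico = 1e-12, (no prefix) = 1e0; factor is 1e-12.
14 × 1e-12 = 0.000000000014

0.000000000014 A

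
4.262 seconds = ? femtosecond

(no prefix) = 10⁰, femto = 10⁻¹⁵; factor is 10¹⁵.
4.262 × 10¹⁵ = 4262000000000000

4262000000000000 femtoseconds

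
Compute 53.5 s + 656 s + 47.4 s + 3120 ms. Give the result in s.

760.02 s

In s:
  53.5 s → 53.5
  656 s → 656
  47.4 s → 47.4
  3120 ms = 3120 × 10⁻³ s = 3.12
Sum: 53.5 + 656 + 47.4 + 3.12 = 760.02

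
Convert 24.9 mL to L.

milli = 1e-3, (no prefix) = 1e0; factor is 1e-3.
24.9 × 1e-3 = 0.0249

0.0249 L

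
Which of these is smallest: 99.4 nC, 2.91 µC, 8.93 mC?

99.4 nC

99.4 nC = 0.0000000994 C
2.91 µC = 0.00000291 C
8.93 mC = 0.00893 C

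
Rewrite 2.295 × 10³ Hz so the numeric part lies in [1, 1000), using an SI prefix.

2.295 kHz

= 2.295 × 10³ Hz; 10³ is kilo.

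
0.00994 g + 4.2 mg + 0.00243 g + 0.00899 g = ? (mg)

In mg:
  0.00994 g = 0.00994 × 10^3 mg = 9.94
  4.2 mg → 4.2
  0.00243 g = 0.00243 × 10^3 mg = 2.43
  0.00899 g = 0.00899 × 10^3 mg = 8.99
Sum: 9.94 + 4.2 + 2.43 + 8.99 = 25.56

25.56 mg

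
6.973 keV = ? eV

kilo = 10^3, (no prefix) = 10^0; factor is 10^3.
6.973 × 10^3 = 6973

6973 eV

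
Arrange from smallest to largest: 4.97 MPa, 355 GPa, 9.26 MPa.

4.97 MPa < 9.26 MPa < 355 GPa

4.97 MPa = 4970000 Pa
355 GPa = 355000000000 Pa
9.26 MPa = 9260000 Pa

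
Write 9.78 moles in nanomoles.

(no prefix) = 1e0, nano = 1e-9; factor is 1e9.
9.78 × 1e9 = 9780000000

9780000000 nanomoles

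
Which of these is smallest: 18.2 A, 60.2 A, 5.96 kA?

18.2 A = 18.2 A
60.2 A = 60.2 A
5.96 kA = 5960 A

18.2 A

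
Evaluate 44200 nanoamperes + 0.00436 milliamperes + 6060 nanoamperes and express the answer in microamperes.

In microamperes:
  44200 nanoamperes = 44200e-3 microamperes = 44.2
  0.00436 milliamperes = 0.00436e3 microamperes = 4.36
  6060 nanoamperes = 6060e-3 microamperes = 6.06
Sum: 44.2 + 4.36 + 6.06 = 54.62

54.62 microamperes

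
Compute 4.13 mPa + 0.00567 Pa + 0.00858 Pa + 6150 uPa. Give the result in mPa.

24.53 mPa

In mPa:
  4.13 mPa → 4.13
  0.00567 Pa = 0.00567 × 10^3 mPa = 5.67
  0.00858 Pa = 0.00858 × 10^3 mPa = 8.58
  6150 uPa = 6150 × 10^-3 mPa = 6.15
Sum: 4.13 + 5.67 + 8.58 + 6.15 = 24.53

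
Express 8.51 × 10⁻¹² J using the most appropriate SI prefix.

8.51 pJ

= 8.51 × 10⁻¹² J; 10⁻¹² is pico.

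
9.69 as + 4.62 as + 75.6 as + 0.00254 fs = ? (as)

In as:
  9.69 as → 9.69
  4.62 as → 4.62
  75.6 as → 75.6
  0.00254 fs = 0.00254e3 as = 2.54
Sum: 9.69 + 4.62 + 75.6 + 2.54 = 92.45

92.45 as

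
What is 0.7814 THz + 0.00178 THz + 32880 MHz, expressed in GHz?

816.06 GHz

In GHz:
  0.7814 THz = 0.7814 × 10³ GHz = 781.4
  0.00178 THz = 0.00178 × 10³ GHz = 1.78
  32880 MHz = 32880 × 10⁻³ GHz = 32.88
Sum: 781.4 + 1.78 + 32.88 = 816.06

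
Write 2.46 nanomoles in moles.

0.00000000246 moles

nano = 10^-9, (no prefix) = 10^0; factor is 10^-9.
2.46 × 10^-9 = 0.00000000246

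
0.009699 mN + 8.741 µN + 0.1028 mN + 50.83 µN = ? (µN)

In µN:
  0.009699 mN = 0.009699 × 10^3 µN = 9.699
  8.741 µN → 8.741
  0.1028 mN = 0.1028 × 10^3 µN = 102.8
  50.83 µN → 50.83
Sum: 9.699 + 8.741 + 102.8 + 50.83 = 172.07

172.07 µN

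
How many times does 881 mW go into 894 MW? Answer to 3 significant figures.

(894e6) / (881e-3) = 1.015e9

1010000000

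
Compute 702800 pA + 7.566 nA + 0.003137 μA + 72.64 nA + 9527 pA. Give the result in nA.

795.67 nA

In nA:
  702800 pA = 702800 × 10⁻³ nA = 702.8
  7.566 nA → 7.566
  0.003137 μA = 0.003137 × 10³ nA = 3.137
  72.64 nA → 72.64
  9527 pA = 9527 × 10⁻³ nA = 9.527
Sum: 702.8 + 7.566 + 3.137 + 72.64 + 9.527 = 795.67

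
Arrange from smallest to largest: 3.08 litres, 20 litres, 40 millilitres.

40 millilitres < 3.08 litres < 20 litres

3.08 litres = 3.08 litres
20 litres = 20 litres
40 millilitres = 0.04 litres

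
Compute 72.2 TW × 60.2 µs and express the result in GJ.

4.34644 GJ

72.2e12 × 60.2e-6 = 4346.44e6 J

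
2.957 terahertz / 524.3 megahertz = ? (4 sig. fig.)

5640

(2.957 × 10^12) / (524.3 × 10^6) = 0.0056399 × 10^6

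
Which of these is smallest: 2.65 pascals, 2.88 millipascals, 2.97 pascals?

2.88 millipascals

2.65 pascals = 2.65 pascals
2.88 millipascals = 0.00288 pascals
2.97 pascals = 2.97 pascals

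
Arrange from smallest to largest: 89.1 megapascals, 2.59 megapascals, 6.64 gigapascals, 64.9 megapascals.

89.1 megapascals = 89100000 pascals
2.59 megapascals = 2590000 pascals
6.64 gigapascals = 6640000000 pascals
64.9 megapascals = 64900000 pascals

2.59 megapascals < 64.9 megapascals < 89.1 megapascals < 6.64 gigapascals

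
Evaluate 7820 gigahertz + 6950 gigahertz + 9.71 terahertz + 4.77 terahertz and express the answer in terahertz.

In terahertz:
  7820 gigahertz = 7820 × 10^-3 terahertz = 7.82
  6950 gigahertz = 6950 × 10^-3 terahertz = 6.95
  9.71 terahertz → 9.71
  4.77 terahertz → 4.77
Sum: 7.82 + 6.95 + 9.71 + 4.77 = 29.25

29.25 terahertz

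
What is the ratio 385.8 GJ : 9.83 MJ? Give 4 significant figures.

(385.8 × 10^9) / (9.83 × 10^6) = 39.247 × 10^3

39250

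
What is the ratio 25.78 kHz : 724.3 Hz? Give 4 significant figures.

35.59

(25.78 × 10^3) / (724.3) = 0.035593 × 10^3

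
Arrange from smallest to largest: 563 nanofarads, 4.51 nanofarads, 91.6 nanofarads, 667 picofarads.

667 picofarads < 4.51 nanofarads < 91.6 nanofarads < 563 nanofarads

563 nanofarads = 0.000000563 farads
4.51 nanofarads = 0.00000000451 farads
91.6 nanofarads = 0.0000000916 farads
667 picofarads = 0.000000000667 farads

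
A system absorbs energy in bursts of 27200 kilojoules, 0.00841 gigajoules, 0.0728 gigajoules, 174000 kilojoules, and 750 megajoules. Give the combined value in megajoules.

In megajoules:
  27200 kilojoules = 27200 × 10^-3 megajoules = 27.2
  0.00841 gigajoules = 0.00841 × 10^3 megajoules = 8.41
  0.0728 gigajoules = 0.0728 × 10^3 megajoules = 72.8
  174000 kilojoules = 174000 × 10^-3 megajoules = 174
  750 megajoules → 750
Sum: 27.2 + 8.41 + 72.8 + 174 + 750 = 1032.41

1032.41 megajoules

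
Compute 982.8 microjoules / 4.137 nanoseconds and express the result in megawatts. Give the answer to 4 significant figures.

(982.8 × 10⁻⁶) / (4.137 × 10⁻⁹) = 237.563 × 10³ W

0.2376 megawatts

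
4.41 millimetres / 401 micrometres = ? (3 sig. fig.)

(4.41 × 10^-3) / (401 × 10^-6) = 0.011 × 10^3

11.0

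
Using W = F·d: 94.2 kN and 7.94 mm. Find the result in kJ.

0.747948 kJ

94.2e3 × 7.94e-3 = 747.948 J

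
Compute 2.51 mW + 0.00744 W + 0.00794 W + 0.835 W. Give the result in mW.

In mW:
  2.51 mW → 2.51
  0.00744 W = 0.00744 × 10³ mW = 7.44
  0.00794 W = 0.00794 × 10³ mW = 7.94
  0.835 W = 0.835 × 10³ mW = 835
Sum: 2.51 + 7.44 + 7.94 + 835 = 852.89

852.89 mW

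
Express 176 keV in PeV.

kilo = 1e3, peta = 1e15; factor is 1e-12.
176 × 1e-12 = 0.000000000176

0.000000000176 PeV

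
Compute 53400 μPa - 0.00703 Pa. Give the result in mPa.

In mPa:
  53400 μPa = 53400e-3 mPa = 53.4
  0.00703 Pa = 0.00703e3 mPa = 7.03
Difference: 53.4 - 7.03 = 46.37

46.37 mPa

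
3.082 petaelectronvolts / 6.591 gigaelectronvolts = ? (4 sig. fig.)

(3.082 × 10^15) / (6.591 × 10^9) = 0.46761 × 10^6

467600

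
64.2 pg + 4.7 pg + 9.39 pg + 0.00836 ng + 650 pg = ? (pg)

In pg:
  64.2 pg → 64.2
  4.7 pg → 4.7
  9.39 pg → 9.39
  0.00836 ng = 0.00836 × 10³ pg = 8.36
  650 pg → 650
Sum: 64.2 + 4.7 + 9.39 + 8.36 + 650 = 736.65

736.65 pg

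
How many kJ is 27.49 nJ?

0.00000000002749 kJ

nano = 10^-9, kilo = 10^3; factor is 10^-12.
27.49 × 10^-12 = 0.00000000002749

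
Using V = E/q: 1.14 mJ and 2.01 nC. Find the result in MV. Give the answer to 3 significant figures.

(1.14 × 10^-3) / (2.01 × 10^-9) = 0.56716 × 10^6 V

0.567 MV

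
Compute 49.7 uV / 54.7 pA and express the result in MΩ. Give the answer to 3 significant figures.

0.909 MΩ

(49.7 × 10^-6) / (54.7 × 10^-12) = 0.90859 × 10^6 Ω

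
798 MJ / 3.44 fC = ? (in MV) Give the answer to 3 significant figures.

(798 × 10⁶) / (3.44 × 10⁻¹⁵) = 231.98 × 10²¹ V

232000000000000000 MV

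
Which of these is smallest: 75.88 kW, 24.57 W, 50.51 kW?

24.57 W

75.88 kW = 75880 W
24.57 W = 24.57 W
50.51 kW = 50510 W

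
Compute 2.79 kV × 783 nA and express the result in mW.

2.79 × 10³ × 783 × 10⁻⁹ = 2184.57 × 10⁻⁶ W

2.18457 mW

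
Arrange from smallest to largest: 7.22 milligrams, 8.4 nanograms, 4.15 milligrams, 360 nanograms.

7.22 milligrams = 0.00722 grams
8.4 nanograms = 0.0000000084 grams
4.15 milligrams = 0.00415 grams
360 nanograms = 0.00000036 grams

8.4 nanograms < 360 nanograms < 4.15 milligrams < 7.22 milligrams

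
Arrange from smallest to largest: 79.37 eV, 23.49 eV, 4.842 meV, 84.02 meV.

4.842 meV < 84.02 meV < 23.49 eV < 79.37 eV

79.37 eV = 79.37 eV
23.49 eV = 23.49 eV
4.842 meV = 0.004842 eV
84.02 meV = 0.08402 eV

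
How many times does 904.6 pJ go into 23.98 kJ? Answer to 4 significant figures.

26510000000000

(23.98e3) / (904.6e-12) = 0.026509e15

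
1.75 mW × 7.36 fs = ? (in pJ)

1.75 × 10^-3 × 7.36 × 10^-15 = 12.88 × 10^-18 J

0.00001288 pJ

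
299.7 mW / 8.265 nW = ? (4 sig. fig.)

(299.7 × 10⁻³) / (8.265 × 10⁻⁹) = 36.261 × 10⁶

36260000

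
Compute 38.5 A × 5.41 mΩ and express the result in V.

0.208285 V

38.5 × 5.41e-3 = 208.285e-3 V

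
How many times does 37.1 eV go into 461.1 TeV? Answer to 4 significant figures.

(461.1 × 10¹²) / (37.1) = 12.429 × 10¹²

12430000000000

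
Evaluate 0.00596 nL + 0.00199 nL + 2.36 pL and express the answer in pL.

10.31 pL

In pL:
  0.00596 nL = 0.00596 × 10³ pL = 5.96
  0.00199 nL = 0.00199 × 10³ pL = 1.99
  2.36 pL → 2.36
Sum: 5.96 + 1.99 + 2.36 = 10.31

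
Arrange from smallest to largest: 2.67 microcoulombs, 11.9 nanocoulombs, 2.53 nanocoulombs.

2.67 microcoulombs = 0.00000267 coulombs
11.9 nanocoulombs = 0.0000000119 coulombs
2.53 nanocoulombs = 0.00000000253 coulombs

2.53 nanocoulombs < 11.9 nanocoulombs < 2.67 microcoulombs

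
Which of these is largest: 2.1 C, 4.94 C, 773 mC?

2.1 C = 2.1 C
4.94 C = 4.94 C
773 mC = 0.773 C

4.94 C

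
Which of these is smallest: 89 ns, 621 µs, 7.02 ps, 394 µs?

89 ns = 0.000000089 s
621 µs = 0.000621 s
7.02 ps = 0.00000000000702 s
394 µs = 0.000394 s

7.02 ps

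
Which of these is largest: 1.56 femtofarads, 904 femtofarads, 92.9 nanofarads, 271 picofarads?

92.9 nanofarads

1.56 femtofarads = 0.00000000000000156 farads
904 femtofarads = 0.000000000000904 farads
92.9 nanofarads = 0.0000000929 farads
271 picofarads = 0.000000000271 farads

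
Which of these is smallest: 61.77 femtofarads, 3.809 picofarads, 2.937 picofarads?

61.77 femtofarads = 0.00000000000006177 farads
3.809 picofarads = 0.000000000003809 farads
2.937 picofarads = 0.000000000002937 farads

61.77 femtofarads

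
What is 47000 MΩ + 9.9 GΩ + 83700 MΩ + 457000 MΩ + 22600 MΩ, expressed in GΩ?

In GΩ:
  47000 MΩ = 47000 × 10⁻³ GΩ = 47
  9.9 GΩ → 9.9
  83700 MΩ = 83700 × 10⁻³ GΩ = 83.7
  457000 MΩ = 457000 × 10⁻³ GΩ = 457
  22600 MΩ = 22600 × 10⁻³ GΩ = 22.6
Sum: 47 + 9.9 + 83.7 + 457 + 22.6 = 620.2

620.2 GΩ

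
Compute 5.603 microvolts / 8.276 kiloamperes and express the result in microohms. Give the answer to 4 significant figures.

0.0006770 microohms

(5.603 × 10^-6) / (8.276 × 10^3) = 0.677018 × 10^-9 Ω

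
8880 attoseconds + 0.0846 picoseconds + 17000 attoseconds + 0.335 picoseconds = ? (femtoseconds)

445.48 femtoseconds

In femtoseconds:
  8880 attoseconds = 8880e-3 femtoseconds = 8.88
  0.0846 picoseconds = 0.0846e3 femtoseconds = 84.6
  17000 attoseconds = 17000e-3 femtoseconds = 17
  0.335 picoseconds = 0.335e3 femtoseconds = 335
Sum: 8.88 + 84.6 + 17 + 335 = 445.48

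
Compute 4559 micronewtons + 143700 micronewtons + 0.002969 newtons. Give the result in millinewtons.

In millinewtons:
  4559 micronewtons = 4559 × 10^-3 millinewtons = 4.559
  143700 micronewtons = 143700 × 10^-3 millinewtons = 143.7
  0.002969 newtons = 0.002969 × 10^3 millinewtons = 2.969
Sum: 4.559 + 143.7 + 2.969 = 151.228

151.228 millinewtons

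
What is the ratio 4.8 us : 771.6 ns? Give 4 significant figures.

(4.8 × 10^-6) / (771.6 × 10^-9) = 0.0062208 × 10^3

6.221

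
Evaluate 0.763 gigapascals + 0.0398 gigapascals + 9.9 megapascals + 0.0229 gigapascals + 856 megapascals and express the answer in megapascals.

1691.6 megapascals

In megapascals:
  0.763 gigapascals = 0.763 × 10^3 megapascals = 763
  0.0398 gigapascals = 0.0398 × 10^3 megapascals = 39.8
  9.9 megapascals → 9.9
  0.0229 gigapascals = 0.0229 × 10^3 megapascals = 22.9
  856 megapascals → 856
Sum: 763 + 39.8 + 9.9 + 22.9 + 856 = 1691.6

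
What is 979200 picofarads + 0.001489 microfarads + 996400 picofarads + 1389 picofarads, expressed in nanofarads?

1978.478 nanofarads

In nanofarads:
  979200 picofarads = 979200 × 10^-3 nanofarads = 979.2
  0.001489 microfarads = 0.001489 × 10^3 nanofarads = 1.489
  996400 picofarads = 996400 × 10^-3 nanofarads = 996.4
  1389 picofarads = 1389 × 10^-3 nanofarads = 1.389
Sum: 979.2 + 1.489 + 996.4 + 1.389 = 1978.478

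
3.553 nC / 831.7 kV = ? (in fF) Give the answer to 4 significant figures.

4.272 fF

(3.553 × 10^-9) / (831.7 × 10^3) = 0.00427197 × 10^-12 F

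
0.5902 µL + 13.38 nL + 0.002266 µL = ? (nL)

605.846 nL

In nL:
  0.5902 µL = 0.5902 × 10^3 nL = 590.2
  13.38 nL → 13.38
  0.002266 µL = 0.002266 × 10^3 nL = 2.266
Sum: 590.2 + 13.38 + 2.266 = 605.846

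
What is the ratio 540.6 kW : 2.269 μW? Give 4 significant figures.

238300000000

(540.6e3) / (2.269e-6) = 238.25e9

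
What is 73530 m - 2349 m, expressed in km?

71.181 km

In km:
  73530 m = 73530e-3 km = 73.53
  2349 m = 2349e-3 km = 2.349
Difference: 73.53 - 2.349 = 71.181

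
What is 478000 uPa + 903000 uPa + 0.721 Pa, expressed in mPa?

2102 mPa

In mPa:
  478000 uPa = 478000e-3 mPa = 478
  903000 uPa = 903000e-3 mPa = 903
  0.721 Pa = 0.721e3 mPa = 721
Sum: 478 + 903 + 721 = 2102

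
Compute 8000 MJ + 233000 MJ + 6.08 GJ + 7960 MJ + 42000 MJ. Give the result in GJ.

In GJ:
  8000 MJ = 8000e-3 GJ = 8
  233000 MJ = 233000e-3 GJ = 233
  6.08 GJ → 6.08
  7960 MJ = 7960e-3 GJ = 7.96
  42000 MJ = 42000e-3 GJ = 42
Sum: 8 + 233 + 6.08 + 7.96 + 42 = 297.04

297.04 GJ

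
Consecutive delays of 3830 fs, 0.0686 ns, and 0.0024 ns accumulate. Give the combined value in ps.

In ps:
  3830 fs = 3830 × 10^-3 ps = 3.83
  0.0686 ns = 0.0686 × 10^3 ps = 68.6
  0.0024 ns = 0.0024 × 10^3 ps = 2.4
Sum: 3.83 + 68.6 + 2.4 = 74.83

74.83 ps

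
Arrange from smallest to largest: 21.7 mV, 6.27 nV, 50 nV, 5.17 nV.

5.17 nV < 6.27 nV < 50 nV < 21.7 mV

21.7 mV = 0.0217 V
6.27 nV = 0.00000000627 V
50 nV = 0.00000005 V
5.17 nV = 0.00000000517 V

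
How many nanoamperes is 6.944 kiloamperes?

6944000000000 nanoamperes

kilo = 10³, nano = 10⁻⁹; factor is 10¹².
6.944 × 10¹² = 6944000000000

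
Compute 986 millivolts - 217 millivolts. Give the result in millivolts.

In millivolts:
  986 millivolts → 986
  217 millivolts → 217
Difference: 986 - 217 = 769

769 millivolts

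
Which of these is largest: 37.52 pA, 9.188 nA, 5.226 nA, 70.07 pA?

9.188 nA

37.52 pA = 0.00000000003752 A
9.188 nA = 0.000000009188 A
5.226 nA = 0.000000005226 A
70.07 pA = 0.00000000007007 A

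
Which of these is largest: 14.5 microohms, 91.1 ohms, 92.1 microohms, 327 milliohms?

14.5 microohms = 0.0000145 ohms
91.1 ohms = 91.1 ohms
92.1 microohms = 0.0000921 ohms
327 milliohms = 0.327 ohms

91.1 ohms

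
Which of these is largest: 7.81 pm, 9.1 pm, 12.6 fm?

7.81 pm = 0.00000000000781 m
9.1 pm = 0.0000000000091 m
12.6 fm = 0.0000000000000126 m

9.1 pm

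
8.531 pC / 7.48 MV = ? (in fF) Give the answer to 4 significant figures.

0.001141 fF

(8.531 × 10⁻¹²) / (7.48 × 10⁶) = 1.14051 × 10⁻¹⁸ F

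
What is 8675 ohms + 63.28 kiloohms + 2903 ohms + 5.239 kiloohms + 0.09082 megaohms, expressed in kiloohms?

170.917 kiloohms

In kiloohms:
  8675 ohms = 8675e-3 kiloohms = 8.675
  63.28 kiloohms → 63.28
  2903 ohms = 2903e-3 kiloohms = 2.903
  5.239 kiloohms → 5.239
  0.09082 megaohms = 0.09082e3 kiloohms = 90.82
Sum: 8.675 + 63.28 + 2.903 + 5.239 + 90.82 = 170.917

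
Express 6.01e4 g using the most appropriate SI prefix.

= 60.1e3 g; 1e3 is kilo.

60.1 kg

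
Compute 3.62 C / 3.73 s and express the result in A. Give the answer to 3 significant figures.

0.971 A

(3.62) / (3.73) = 0.97051 A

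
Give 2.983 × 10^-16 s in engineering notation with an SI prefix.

= 298.3 × 10^-18 s; 10^-18 is atto.

298.3 as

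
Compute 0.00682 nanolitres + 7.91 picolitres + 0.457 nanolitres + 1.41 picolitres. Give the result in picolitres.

In picolitres:
  0.00682 nanolitres = 0.00682 × 10³ picolitres = 6.82
  7.91 picolitres → 7.91
  0.457 nanolitres = 0.457 × 10³ picolitres = 457
  1.41 picolitres → 1.41
Sum: 6.82 + 7.91 + 457 + 1.41 = 473.14

473.14 picolitres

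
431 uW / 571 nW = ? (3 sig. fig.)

755

(431 × 10^-6) / (571 × 10^-9) = 0.7548 × 10^3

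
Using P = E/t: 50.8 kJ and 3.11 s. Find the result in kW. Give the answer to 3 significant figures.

16.3 kW

(50.8e3) / (3.11) = 16.334e3 W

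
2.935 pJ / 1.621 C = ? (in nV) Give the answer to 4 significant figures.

(2.935 × 10⁻¹²) / (1.621) = 1.81061 × 10⁻¹² V

0.001811 nV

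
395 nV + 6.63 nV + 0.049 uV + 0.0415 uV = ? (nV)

In nV:
  395 nV → 395
  6.63 nV → 6.63
  0.049 uV = 0.049e3 nV = 49
  0.0415 uV = 0.0415e3 nV = 41.5
Sum: 395 + 6.63 + 49 + 41.5 = 492.13

492.13 nV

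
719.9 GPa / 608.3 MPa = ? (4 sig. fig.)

(719.9e9) / (608.3e6) = 1.1835e3

1183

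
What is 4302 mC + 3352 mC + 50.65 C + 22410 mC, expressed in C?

In C:
  4302 mC = 4302 × 10⁻³ C = 4.302
  3352 mC = 3352 × 10⁻³ C = 3.352
  50.65 C → 50.65
  22410 mC = 22410 × 10⁻³ C = 22.41
Sum: 4.302 + 3.352 + 50.65 + 22.41 = 80.714

80.714 C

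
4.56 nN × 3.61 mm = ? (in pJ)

16.4616 pJ

4.56 × 10⁻⁹ × 3.61 × 10⁻³ = 16.4616 × 10⁻¹² J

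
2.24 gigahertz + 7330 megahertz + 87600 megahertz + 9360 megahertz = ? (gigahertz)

106.53 gigahertz

In gigahertz:
  2.24 gigahertz → 2.24
  7330 megahertz = 7330 × 10⁻³ gigahertz = 7.33
  87600 megahertz = 87600 × 10⁻³ gigahertz = 87.6
  9360 megahertz = 9360 × 10⁻³ gigahertz = 9.36
Sum: 2.24 + 7.33 + 87.6 + 9.36 = 106.53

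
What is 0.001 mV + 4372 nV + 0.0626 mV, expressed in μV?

67.972 μV

In μV:
  0.001 mV = 0.001e3 μV = 1
  4372 nV = 4372e-3 μV = 4.372
  0.0626 mV = 0.0626e3 μV = 62.6
Sum: 1 + 4.372 + 62.6 = 67.972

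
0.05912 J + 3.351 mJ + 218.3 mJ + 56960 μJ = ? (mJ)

In mJ:
  0.05912 J = 0.05912 × 10^3 mJ = 59.12
  3.351 mJ → 3.351
  218.3 mJ → 218.3
  56960 μJ = 56960 × 10^-3 mJ = 56.96
Sum: 59.12 + 3.351 + 218.3 + 56.96 = 337.731

337.731 mJ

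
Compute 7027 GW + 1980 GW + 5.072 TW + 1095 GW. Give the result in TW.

15.174 TW

In TW:
  7027 GW = 7027 × 10^-3 TW = 7.027
  1980 GW = 1980 × 10^-3 TW = 1.98
  5.072 TW → 5.072
  1095 GW = 1095 × 10^-3 TW = 1.095
Sum: 7.027 + 1.98 + 5.072 + 1.095 = 15.174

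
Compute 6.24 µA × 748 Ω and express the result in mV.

6.24e-6 × 748 = 4667.52e-6 V

4.66752 mV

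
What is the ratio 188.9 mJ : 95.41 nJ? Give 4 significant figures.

(188.9e-3) / (95.41e-9) = 1.9799e6

1980000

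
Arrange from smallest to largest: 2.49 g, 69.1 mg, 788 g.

2.49 g = 2.49 g
69.1 mg = 0.0691 g
788 g = 788 g

69.1 mg < 2.49 g < 788 g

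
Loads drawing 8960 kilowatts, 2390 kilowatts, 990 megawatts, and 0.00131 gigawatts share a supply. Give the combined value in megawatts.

In megawatts:
  8960 kilowatts = 8960 × 10⁻³ megawatts = 8.96
  2390 kilowatts = 2390 × 10⁻³ megawatts = 2.39
  990 megawatts → 990
  0.00131 gigawatts = 0.00131 × 10³ megawatts = 1.31
Sum: 8.96 + 2.39 + 990 + 1.31 = 1002.66

1002.66 megawatts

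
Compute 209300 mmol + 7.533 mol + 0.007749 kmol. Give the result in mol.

In mol:
  209300 mmol = 209300 × 10^-3 mol = 209.3
  7.533 mol → 7.533
  0.007749 kmol = 0.007749 × 10^3 mol = 7.749
Sum: 209.3 + 7.533 + 7.749 = 224.582

224.582 mol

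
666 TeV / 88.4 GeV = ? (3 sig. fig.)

7530

(666 × 10^12) / (88.4 × 10^9) = 7.534 × 10^3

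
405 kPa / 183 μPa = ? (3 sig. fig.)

(405e3) / (183e-6) = 2.213e9

2210000000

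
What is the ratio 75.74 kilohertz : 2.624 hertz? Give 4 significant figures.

(75.74 × 10³) / (2.624) = 28.864 × 10³

28860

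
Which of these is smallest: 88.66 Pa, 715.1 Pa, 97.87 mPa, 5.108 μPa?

5.108 μPa

88.66 Pa = 88.66 Pa
715.1 Pa = 715.1 Pa
97.87 mPa = 0.09787 Pa
5.108 μPa = 0.000005108 Pa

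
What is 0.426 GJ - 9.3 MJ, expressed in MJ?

416.7 MJ

In MJ:
  0.426 GJ = 0.426 × 10^3 MJ = 426
  9.3 MJ → 9.3
Difference: 426 - 9.3 = 416.7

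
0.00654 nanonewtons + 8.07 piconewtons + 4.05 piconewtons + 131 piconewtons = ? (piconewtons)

149.66 piconewtons

In piconewtons:
  0.00654 nanonewtons = 0.00654 × 10^3 piconewtons = 6.54
  8.07 piconewtons → 8.07
  4.05 piconewtons → 4.05
  131 piconewtons → 131
Sum: 6.54 + 8.07 + 4.05 + 131 = 149.66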